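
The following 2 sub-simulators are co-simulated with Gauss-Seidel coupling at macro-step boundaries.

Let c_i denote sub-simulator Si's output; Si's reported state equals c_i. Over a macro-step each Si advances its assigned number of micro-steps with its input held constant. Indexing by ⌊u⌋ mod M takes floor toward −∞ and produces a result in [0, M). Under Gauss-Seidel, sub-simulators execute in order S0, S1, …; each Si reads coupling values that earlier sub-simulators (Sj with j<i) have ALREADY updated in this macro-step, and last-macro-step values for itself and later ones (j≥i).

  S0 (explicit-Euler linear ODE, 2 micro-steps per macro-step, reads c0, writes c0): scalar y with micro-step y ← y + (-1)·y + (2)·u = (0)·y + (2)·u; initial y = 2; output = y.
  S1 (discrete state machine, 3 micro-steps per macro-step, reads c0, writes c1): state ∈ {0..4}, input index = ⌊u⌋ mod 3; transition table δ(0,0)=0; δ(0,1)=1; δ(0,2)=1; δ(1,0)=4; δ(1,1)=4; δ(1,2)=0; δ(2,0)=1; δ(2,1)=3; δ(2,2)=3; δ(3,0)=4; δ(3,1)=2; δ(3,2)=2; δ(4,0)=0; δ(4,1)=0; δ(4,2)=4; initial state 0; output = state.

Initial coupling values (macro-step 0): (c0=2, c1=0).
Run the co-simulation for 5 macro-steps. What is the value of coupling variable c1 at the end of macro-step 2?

macro 1: S0 reads c0=2 → after 2×micro: 4; S1 reads c0=4 → after 3×micro: 0 ⇒ (c0=4, c1=0)
macro 2: S0 reads c0=4 → after 2×micro: 8; S1 reads c0=8 → after 3×micro: 1 ⇒ (c0=8, c1=1)
macro 3: S0 reads c0=8 → after 2×micro: 16; S1 reads c0=16 → after 3×micro: 1 ⇒ (c0=16, c1=1)
macro 4: S0 reads c0=16 → after 2×micro: 32; S1 reads c0=32 → after 3×micro: 0 ⇒ (c0=32, c1=0)
macro 5: S0 reads c0=32 → after 2×micro: 64; S1 reads c0=64 → after 3×micro: 0 ⇒ (c0=64, c1=0)

c1 at macro-step 2 = 1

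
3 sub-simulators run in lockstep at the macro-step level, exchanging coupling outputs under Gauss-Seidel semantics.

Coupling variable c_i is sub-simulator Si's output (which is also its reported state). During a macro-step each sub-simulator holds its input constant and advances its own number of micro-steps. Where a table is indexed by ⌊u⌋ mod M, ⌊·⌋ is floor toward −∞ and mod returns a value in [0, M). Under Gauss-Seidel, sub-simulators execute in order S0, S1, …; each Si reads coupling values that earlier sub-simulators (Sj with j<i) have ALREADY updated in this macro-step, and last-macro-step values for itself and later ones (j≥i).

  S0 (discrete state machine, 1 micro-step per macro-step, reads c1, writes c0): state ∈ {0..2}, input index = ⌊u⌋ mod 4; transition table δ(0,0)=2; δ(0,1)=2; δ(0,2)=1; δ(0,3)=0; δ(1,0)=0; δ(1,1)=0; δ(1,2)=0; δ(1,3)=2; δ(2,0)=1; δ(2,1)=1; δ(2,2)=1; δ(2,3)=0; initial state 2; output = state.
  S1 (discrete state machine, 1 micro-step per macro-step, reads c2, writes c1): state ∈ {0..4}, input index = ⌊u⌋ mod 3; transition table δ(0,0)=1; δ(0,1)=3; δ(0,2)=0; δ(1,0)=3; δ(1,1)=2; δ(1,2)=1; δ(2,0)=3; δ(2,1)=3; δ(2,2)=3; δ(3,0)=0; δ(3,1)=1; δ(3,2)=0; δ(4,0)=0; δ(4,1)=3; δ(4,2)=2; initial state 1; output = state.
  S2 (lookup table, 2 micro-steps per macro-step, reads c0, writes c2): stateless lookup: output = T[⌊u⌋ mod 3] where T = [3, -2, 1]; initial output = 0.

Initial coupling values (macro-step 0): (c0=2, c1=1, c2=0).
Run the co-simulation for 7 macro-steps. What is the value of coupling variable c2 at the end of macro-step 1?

macro 1: S0 reads c1=1 → after 1×micro: 1; S1 reads c2=0 → after 1×micro: 3; S2 reads c0=1 → after 2×micro: -2 ⇒ (c0=1, c1=3, c2=-2)
macro 2: S0 reads c1=3 → after 1×micro: 2; S1 reads c2=-2 → after 1×micro: 1; S2 reads c0=2 → after 2×micro: 1 ⇒ (c0=2, c1=1, c2=1)
macro 3: S0 reads c1=1 → after 1×micro: 1; S1 reads c2=1 → after 1×micro: 2; S2 reads c0=1 → after 2×micro: -2 ⇒ (c0=1, c1=2, c2=-2)
macro 4: S0 reads c1=2 → after 1×micro: 0; S1 reads c2=-2 → after 1×micro: 3; S2 reads c0=0 → after 2×micro: 3 ⇒ (c0=0, c1=3, c2=3)
macro 5: S0 reads c1=3 → after 1×micro: 0; S1 reads c2=3 → after 1×micro: 0; S2 reads c0=0 → after 2×micro: 3 ⇒ (c0=0, c1=0, c2=3)
macro 6: S0 reads c1=0 → after 1×micro: 2; S1 reads c2=3 → after 1×micro: 1; S2 reads c0=2 → after 2×micro: 1 ⇒ (c0=2, c1=1, c2=1)
macro 7: S0 reads c1=1 → after 1×micro: 1; S1 reads c2=1 → after 1×micro: 2; S2 reads c0=1 → after 2×micro: -2 ⇒ (c0=1, c1=2, c2=-2)

c2 at macro-step 1 = -2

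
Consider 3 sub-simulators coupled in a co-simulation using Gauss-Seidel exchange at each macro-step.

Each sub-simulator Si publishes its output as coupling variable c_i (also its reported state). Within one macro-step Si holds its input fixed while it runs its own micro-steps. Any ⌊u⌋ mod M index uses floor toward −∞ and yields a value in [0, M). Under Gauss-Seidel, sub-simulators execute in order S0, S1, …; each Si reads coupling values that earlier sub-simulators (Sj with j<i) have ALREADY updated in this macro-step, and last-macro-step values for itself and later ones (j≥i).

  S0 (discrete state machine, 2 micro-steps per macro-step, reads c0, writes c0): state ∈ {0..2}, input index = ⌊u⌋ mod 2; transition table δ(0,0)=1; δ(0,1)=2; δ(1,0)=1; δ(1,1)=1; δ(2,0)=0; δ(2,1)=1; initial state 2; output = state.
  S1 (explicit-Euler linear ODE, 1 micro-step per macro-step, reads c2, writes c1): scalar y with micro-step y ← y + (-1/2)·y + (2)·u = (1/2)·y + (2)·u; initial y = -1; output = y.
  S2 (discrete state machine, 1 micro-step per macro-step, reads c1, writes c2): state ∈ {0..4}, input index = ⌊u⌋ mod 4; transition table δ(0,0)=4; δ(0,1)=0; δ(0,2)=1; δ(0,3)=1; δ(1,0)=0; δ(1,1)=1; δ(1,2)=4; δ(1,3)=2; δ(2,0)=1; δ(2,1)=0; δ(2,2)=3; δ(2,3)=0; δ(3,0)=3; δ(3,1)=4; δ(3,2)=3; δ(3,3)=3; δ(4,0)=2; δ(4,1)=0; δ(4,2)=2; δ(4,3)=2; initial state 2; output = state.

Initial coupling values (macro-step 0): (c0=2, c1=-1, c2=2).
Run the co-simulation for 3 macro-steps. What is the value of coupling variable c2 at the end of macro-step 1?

c2 at macro-step 1 = 0

macro 1: S0 reads c0=2 → after 2×micro: 1; S1 reads c2=2 → after 1×micro: 7/2; S2 reads c1=7/2 → after 1×micro: 0 ⇒ (c0=1, c1=7/2, c2=0)
macro 2: S0 reads c0=1 → after 2×micro: 1; S1 reads c2=0 → after 1×micro: 7/4; S2 reads c1=7/4 → after 1×micro: 0 ⇒ (c0=1, c1=7/4, c2=0)
macro 3: S0 reads c0=1 → after 2×micro: 1; S1 reads c2=0 → after 1×micro: 7/8; S2 reads c1=7/8 → after 1×micro: 4 ⇒ (c0=1, c1=7/8, c2=4)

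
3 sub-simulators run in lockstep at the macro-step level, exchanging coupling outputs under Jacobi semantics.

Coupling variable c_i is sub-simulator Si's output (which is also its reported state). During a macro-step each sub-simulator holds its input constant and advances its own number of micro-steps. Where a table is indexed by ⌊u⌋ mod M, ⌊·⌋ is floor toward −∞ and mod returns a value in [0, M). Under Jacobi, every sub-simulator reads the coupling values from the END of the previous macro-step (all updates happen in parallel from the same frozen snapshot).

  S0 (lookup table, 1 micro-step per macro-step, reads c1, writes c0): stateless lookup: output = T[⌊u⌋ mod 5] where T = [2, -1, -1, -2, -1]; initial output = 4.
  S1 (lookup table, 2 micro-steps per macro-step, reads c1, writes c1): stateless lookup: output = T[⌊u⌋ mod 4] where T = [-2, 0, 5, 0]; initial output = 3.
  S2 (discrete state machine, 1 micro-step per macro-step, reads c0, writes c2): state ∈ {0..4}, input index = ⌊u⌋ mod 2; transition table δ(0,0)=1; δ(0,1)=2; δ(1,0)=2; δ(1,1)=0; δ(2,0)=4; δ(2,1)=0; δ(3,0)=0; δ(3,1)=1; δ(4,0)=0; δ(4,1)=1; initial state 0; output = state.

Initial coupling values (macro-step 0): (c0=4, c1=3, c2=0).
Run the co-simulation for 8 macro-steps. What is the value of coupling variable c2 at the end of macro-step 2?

macro 1: S0 reads c1=3 → after 1×micro: -2; S1 reads c1=3 → after 2×micro: 0; S2 reads c0=4 → after 1×micro: 1 ⇒ (c0=-2, c1=0, c2=1)
macro 2: S0 reads c1=0 → after 1×micro: 2; S1 reads c1=0 → after 2×micro: -2; S2 reads c0=-2 → after 1×micro: 2 ⇒ (c0=2, c1=-2, c2=2)
macro 3: S0 reads c1=-2 → after 1×micro: -2; S1 reads c1=-2 → after 2×micro: 5; S2 reads c0=2 → after 1×micro: 4 ⇒ (c0=-2, c1=5, c2=4)
macro 4: S0 reads c1=5 → after 1×micro: 2; S1 reads c1=5 → after 2×micro: 0; S2 reads c0=-2 → after 1×micro: 0 ⇒ (c0=2, c1=0, c2=0)
macro 5: S0 reads c1=0 → after 1×micro: 2; S1 reads c1=0 → after 2×micro: -2; S2 reads c0=2 → after 1×micro: 1 ⇒ (c0=2, c1=-2, c2=1)
macro 6: S0 reads c1=-2 → after 1×micro: -2; S1 reads c1=-2 → after 2×micro: 5; S2 reads c0=2 → after 1×micro: 2 ⇒ (c0=-2, c1=5, c2=2)
macro 7: S0 reads c1=5 → after 1×micro: 2; S1 reads c1=5 → after 2×micro: 0; S2 reads c0=-2 → after 1×micro: 4 ⇒ (c0=2, c1=0, c2=4)
macro 8: S0 reads c1=0 → after 1×micro: 2; S1 reads c1=0 → after 2×micro: -2; S2 reads c0=2 → after 1×micro: 0 ⇒ (c0=2, c1=-2, c2=0)

c2 at macro-step 2 = 2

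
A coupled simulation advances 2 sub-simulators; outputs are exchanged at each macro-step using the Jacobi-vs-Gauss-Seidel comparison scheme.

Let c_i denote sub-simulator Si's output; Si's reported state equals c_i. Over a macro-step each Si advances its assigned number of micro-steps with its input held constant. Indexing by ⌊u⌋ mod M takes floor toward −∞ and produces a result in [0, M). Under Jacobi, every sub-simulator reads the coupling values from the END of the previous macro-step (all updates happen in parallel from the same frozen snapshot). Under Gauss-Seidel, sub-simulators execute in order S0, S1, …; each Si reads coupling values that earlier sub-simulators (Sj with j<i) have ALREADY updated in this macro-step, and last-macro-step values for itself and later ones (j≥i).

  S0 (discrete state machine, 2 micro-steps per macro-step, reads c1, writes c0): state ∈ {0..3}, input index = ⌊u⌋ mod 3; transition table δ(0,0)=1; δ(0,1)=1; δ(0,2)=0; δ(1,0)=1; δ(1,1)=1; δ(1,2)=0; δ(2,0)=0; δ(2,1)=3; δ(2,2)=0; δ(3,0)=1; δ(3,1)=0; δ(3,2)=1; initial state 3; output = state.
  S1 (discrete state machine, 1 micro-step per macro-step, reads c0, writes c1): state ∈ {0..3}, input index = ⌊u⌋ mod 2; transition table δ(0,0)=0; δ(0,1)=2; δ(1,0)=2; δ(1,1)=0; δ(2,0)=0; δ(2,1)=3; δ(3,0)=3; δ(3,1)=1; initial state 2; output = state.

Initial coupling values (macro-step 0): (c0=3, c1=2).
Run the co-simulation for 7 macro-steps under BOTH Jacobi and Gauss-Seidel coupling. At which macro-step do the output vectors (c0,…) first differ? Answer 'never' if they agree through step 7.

[Jacobi] macro 1: S0 reads c1=2 → after 2×micro: 0; S1 reads c0=3 → after 1×micro: 3 ⇒ (c0=0, c1=3)
[Jacobi] macro 2: S0 reads c1=3 → after 2×micro: 1; S1 reads c0=0 → after 1×micro: 3 ⇒ (c0=1, c1=3)
[Jacobi] macro 3: S0 reads c1=3 → after 2×micro: 1; S1 reads c0=1 → after 1×micro: 1 ⇒ (c0=1, c1=1)
[Jacobi] macro 4: S0 reads c1=1 → after 2×micro: 1; S1 reads c0=1 → after 1×micro: 0 ⇒ (c0=1, c1=0)
[Jacobi] macro 5: S0 reads c1=0 → after 2×micro: 1; S1 reads c0=1 → after 1×micro: 2 ⇒ (c0=1, c1=2)
[Jacobi] macro 6: S0 reads c1=2 → after 2×micro: 0; S1 reads c0=1 → after 1×micro: 3 ⇒ (c0=0, c1=3)
[Jacobi] macro 7: S0 reads c1=3 → after 2×micro: 1; S1 reads c0=0 → after 1×micro: 3 ⇒ (c0=1, c1=3)
[Gauss-Seidel] macro 1: S0 reads c1=2 → after 2×micro: 0; S1 reads c0=0 → after 1×micro: 0 ⇒ (c0=0, c1=0)
[Gauss-Seidel] macro 2: S0 reads c1=0 → after 2×micro: 1; S1 reads c0=1 → after 1×micro: 2 ⇒ (c0=1, c1=2)
[Gauss-Seidel] macro 3: S0 reads c1=2 → after 2×micro: 0; S1 reads c0=0 → after 1×micro: 0 ⇒ (c0=0, c1=0)
[Gauss-Seidel] macro 4: S0 reads c1=0 → after 2×micro: 1; S1 reads c0=1 → after 1×micro: 2 ⇒ (c0=1, c1=2)
[Gauss-Seidel] macro 5: S0 reads c1=2 → after 2×micro: 0; S1 reads c0=0 → after 1×micro: 0 ⇒ (c0=0, c1=0)
[Gauss-Seidel] macro 6: S0 reads c1=0 → after 2×micro: 1; S1 reads c0=1 → after 1×micro: 2 ⇒ (c0=1, c1=2)
[Gauss-Seidel] macro 7: S0 reads c1=2 → after 2×micro: 0; S1 reads c0=0 → after 1×micro: 0 ⇒ (c0=0, c1=0)

first divergence at macro-step: 1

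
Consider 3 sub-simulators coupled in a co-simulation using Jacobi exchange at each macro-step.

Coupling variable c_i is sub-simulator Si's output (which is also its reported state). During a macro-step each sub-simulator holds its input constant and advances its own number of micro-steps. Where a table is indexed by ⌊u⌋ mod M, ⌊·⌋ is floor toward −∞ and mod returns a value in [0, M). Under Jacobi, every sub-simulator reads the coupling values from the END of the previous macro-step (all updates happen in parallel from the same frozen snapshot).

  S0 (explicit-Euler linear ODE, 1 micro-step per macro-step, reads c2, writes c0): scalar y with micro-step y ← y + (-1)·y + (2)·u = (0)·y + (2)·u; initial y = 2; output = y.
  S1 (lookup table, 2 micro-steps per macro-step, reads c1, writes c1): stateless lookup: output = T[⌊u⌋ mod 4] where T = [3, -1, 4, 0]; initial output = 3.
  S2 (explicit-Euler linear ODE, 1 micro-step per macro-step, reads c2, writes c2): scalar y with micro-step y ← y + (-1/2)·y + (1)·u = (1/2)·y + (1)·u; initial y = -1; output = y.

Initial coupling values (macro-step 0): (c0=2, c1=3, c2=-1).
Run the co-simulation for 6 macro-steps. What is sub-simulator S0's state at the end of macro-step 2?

macro 1: S0 reads c2=-1 → after 1×micro: -2; S1 reads c1=3 → after 2×micro: 0; S2 reads c2=-1 → after 1×micro: -3/2 ⇒ (c0=-2, c1=0, c2=-3/2)
macro 2: S0 reads c2=-3/2 → after 1×micro: -3; S1 reads c1=0 → after 2×micro: 3; S2 reads c2=-3/2 → after 1×micro: -9/4 ⇒ (c0=-3, c1=3, c2=-9/4)
macro 3: S0 reads c2=-9/4 → after 1×micro: -9/2; S1 reads c1=3 → after 2×micro: 0; S2 reads c2=-9/4 → after 1×micro: -27/8 ⇒ (c0=-9/2, c1=0, c2=-27/8)
macro 4: S0 reads c2=-27/8 → after 1×micro: -27/4; S1 reads c1=0 → after 2×micro: 3; S2 reads c2=-27/8 → after 1×micro: -81/16 ⇒ (c0=-27/4, c1=3, c2=-81/16)
macro 5: S0 reads c2=-81/16 → after 1×micro: -81/8; S1 reads c1=3 → after 2×micro: 0; S2 reads c2=-81/16 → after 1×micro: -243/32 ⇒ (c0=-81/8, c1=0, c2=-243/32)
macro 6: S0 reads c2=-243/32 → after 1×micro: -243/16; S1 reads c1=0 → after 2×micro: 3; S2 reads c2=-243/32 → after 1×micro: -729/64 ⇒ (c0=-243/16, c1=3, c2=-729/64)

S0 state at macro-step 2 = -3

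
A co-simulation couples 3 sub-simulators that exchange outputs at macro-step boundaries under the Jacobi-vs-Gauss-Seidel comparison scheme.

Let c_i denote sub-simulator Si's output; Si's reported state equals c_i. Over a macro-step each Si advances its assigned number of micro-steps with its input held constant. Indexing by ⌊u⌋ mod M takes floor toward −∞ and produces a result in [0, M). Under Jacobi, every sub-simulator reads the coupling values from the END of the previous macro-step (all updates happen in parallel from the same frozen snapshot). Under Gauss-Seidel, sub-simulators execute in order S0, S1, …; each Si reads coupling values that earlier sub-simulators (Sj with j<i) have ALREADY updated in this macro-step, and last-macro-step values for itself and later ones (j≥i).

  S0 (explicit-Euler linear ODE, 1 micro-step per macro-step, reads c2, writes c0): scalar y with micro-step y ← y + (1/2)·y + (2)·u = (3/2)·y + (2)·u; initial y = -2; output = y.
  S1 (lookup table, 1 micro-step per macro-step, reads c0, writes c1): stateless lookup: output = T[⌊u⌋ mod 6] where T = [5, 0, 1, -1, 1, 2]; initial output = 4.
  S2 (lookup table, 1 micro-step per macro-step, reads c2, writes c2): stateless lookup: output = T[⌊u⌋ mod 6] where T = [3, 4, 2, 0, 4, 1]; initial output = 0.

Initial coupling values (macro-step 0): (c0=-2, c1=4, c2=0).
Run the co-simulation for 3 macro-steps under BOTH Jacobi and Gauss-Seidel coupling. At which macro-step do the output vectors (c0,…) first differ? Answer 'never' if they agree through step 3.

[Jacobi] macro 1: S0 reads c2=0 → after 1×micro: -3; S1 reads c0=-2 → after 1×micro: 1; S2 reads c2=0 → after 1×micro: 3 ⇒ (c0=-3, c1=1, c2=3)
[Jacobi] macro 2: S0 reads c2=3 → after 1×micro: 3/2; S1 reads c0=-3 → after 1×micro: -1; S2 reads c2=3 → after 1×micro: 0 ⇒ (c0=3/2, c1=-1, c2=0)
[Jacobi] macro 3: S0 reads c2=0 → after 1×micro: 9/4; S1 reads c0=3/2 → after 1×micro: 0; S2 reads c2=0 → after 1×micro: 3 ⇒ (c0=9/4, c1=0, c2=3)
[Gauss-Seidel] macro 1: S0 reads c2=0 → after 1×micro: -3; S1 reads c0=-3 → after 1×micro: -1; S2 reads c2=0 → after 1×micro: 3 ⇒ (c0=-3, c1=-1, c2=3)
[Gauss-Seidel] macro 2: S0 reads c2=3 → after 1×micro: 3/2; S1 reads c0=3/2 → after 1×micro: 0; S2 reads c2=3 → after 1×micro: 0 ⇒ (c0=3/2, c1=0, c2=0)
[Gauss-Seidel] macro 3: S0 reads c2=0 → after 1×micro: 9/4; S1 reads c0=9/4 → after 1×micro: 1; S2 reads c2=0 → after 1×micro: 3 ⇒ (c0=9/4, c1=1, c2=3)

first divergence at macro-step: 1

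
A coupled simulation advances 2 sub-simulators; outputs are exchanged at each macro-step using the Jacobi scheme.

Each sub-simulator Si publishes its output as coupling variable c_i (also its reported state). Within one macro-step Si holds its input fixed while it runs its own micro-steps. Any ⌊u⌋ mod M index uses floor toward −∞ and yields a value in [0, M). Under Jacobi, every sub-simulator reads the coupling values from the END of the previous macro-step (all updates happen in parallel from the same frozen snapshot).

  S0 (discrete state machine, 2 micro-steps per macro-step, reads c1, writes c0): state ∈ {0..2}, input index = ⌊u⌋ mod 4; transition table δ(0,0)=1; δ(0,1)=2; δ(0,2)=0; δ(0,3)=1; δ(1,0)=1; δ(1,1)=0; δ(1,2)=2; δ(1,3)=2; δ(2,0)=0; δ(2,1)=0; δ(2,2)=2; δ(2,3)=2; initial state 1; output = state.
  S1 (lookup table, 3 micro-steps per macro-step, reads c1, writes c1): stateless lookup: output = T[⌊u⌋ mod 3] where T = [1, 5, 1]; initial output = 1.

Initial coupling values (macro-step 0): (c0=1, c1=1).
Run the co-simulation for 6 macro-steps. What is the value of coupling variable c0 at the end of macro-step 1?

c0 at macro-step 1 = 2

macro 1: S0 reads c1=1 → after 2×micro: 2; S1 reads c1=1 → after 3×micro: 5 ⇒ (c0=2, c1=5)
macro 2: S0 reads c1=5 → after 2×micro: 2; S1 reads c1=5 → after 3×micro: 1 ⇒ (c0=2, c1=1)
macro 3: S0 reads c1=1 → after 2×micro: 2; S1 reads c1=1 → after 3×micro: 5 ⇒ (c0=2, c1=5)
macro 4: S0 reads c1=5 → after 2×micro: 2; S1 reads c1=5 → after 3×micro: 1 ⇒ (c0=2, c1=1)
macro 5: S0 reads c1=1 → after 2×micro: 2; S1 reads c1=1 → after 3×micro: 5 ⇒ (c0=2, c1=5)
macro 6: S0 reads c1=5 → after 2×micro: 2; S1 reads c1=5 → after 3×micro: 1 ⇒ (c0=2, c1=1)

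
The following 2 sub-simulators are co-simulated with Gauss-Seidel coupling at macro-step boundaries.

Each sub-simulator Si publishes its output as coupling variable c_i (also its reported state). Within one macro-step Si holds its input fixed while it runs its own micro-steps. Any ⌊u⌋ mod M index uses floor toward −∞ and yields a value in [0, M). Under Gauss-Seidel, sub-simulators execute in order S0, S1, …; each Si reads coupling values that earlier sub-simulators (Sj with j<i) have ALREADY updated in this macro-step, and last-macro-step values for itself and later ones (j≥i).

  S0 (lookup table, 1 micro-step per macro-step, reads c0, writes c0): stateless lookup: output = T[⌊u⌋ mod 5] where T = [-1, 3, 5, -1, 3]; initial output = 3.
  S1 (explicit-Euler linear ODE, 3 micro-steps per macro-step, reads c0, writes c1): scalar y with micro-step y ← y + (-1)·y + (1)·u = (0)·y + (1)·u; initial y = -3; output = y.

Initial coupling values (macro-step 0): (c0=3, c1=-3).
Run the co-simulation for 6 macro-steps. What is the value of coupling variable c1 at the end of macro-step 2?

macro 1: S0 reads c0=3 → after 1×micro: -1; S1 reads c0=-1 → after 3×micro: -1 ⇒ (c0=-1, c1=-1)
macro 2: S0 reads c0=-1 → after 1×micro: 3; S1 reads c0=3 → after 3×micro: 3 ⇒ (c0=3, c1=3)
macro 3: S0 reads c0=3 → after 1×micro: -1; S1 reads c0=-1 → after 3×micro: -1 ⇒ (c0=-1, c1=-1)
macro 4: S0 reads c0=-1 → after 1×micro: 3; S1 reads c0=3 → after 3×micro: 3 ⇒ (c0=3, c1=3)
macro 5: S0 reads c0=3 → after 1×micro: -1; S1 reads c0=-1 → after 3×micro: -1 ⇒ (c0=-1, c1=-1)
macro 6: S0 reads c0=-1 → after 1×micro: 3; S1 reads c0=3 → after 3×micro: 3 ⇒ (c0=3, c1=3)

c1 at macro-step 2 = 3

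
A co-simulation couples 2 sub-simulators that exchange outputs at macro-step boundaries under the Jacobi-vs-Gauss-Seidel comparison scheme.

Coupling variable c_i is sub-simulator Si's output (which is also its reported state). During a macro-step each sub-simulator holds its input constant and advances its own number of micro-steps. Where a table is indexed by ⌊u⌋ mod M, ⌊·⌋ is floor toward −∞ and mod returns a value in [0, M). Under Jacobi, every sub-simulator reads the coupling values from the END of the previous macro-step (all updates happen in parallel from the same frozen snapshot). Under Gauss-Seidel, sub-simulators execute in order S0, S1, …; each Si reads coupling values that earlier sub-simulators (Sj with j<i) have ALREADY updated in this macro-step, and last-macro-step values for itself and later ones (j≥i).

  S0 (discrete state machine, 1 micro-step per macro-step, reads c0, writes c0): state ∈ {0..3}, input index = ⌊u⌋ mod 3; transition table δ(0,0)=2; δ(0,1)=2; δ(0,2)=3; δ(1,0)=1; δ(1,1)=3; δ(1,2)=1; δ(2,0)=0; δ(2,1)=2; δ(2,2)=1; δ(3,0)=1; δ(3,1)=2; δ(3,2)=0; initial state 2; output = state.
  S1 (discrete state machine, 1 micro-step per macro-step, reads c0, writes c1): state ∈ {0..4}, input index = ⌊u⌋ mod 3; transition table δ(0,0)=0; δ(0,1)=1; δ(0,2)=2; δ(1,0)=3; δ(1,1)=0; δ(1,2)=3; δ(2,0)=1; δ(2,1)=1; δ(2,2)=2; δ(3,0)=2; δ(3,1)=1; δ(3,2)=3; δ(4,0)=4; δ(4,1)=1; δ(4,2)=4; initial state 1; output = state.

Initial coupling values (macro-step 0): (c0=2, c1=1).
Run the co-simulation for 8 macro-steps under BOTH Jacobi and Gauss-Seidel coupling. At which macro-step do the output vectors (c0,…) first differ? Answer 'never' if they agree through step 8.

[Jacobi] macro 1: S0 reads c0=2 → after 1×micro: 1; S1 reads c0=2 → after 1×micro: 3 ⇒ (c0=1, c1=3)
[Jacobi] macro 2: S0 reads c0=1 → after 1×micro: 3; S1 reads c0=1 → after 1×micro: 1 ⇒ (c0=3, c1=1)
[Jacobi] macro 3: S0 reads c0=3 → after 1×micro: 1; S1 reads c0=3 → after 1×micro: 3 ⇒ (c0=1, c1=3)
[Jacobi] macro 4: S0 reads c0=1 → after 1×micro: 3; S1 reads c0=1 → after 1×micro: 1 ⇒ (c0=3, c1=1)
[Jacobi] macro 5: S0 reads c0=3 → after 1×micro: 1; S1 reads c0=3 → after 1×micro: 3 ⇒ (c0=1, c1=3)
[Jacobi] macro 6: S0 reads c0=1 → after 1×micro: 3; S1 reads c0=1 → after 1×micro: 1 ⇒ (c0=3, c1=1)
[Jacobi] macro 7: S0 reads c0=3 → after 1×micro: 1; S1 reads c0=3 → after 1×micro: 3 ⇒ (c0=1, c1=3)
[Jacobi] macro 8: S0 reads c0=1 → after 1×micro: 3; S1 reads c0=1 → after 1×micro: 1 ⇒ (c0=3, c1=1)
[Gauss-Seidel] macro 1: S0 reads c0=2 → after 1×micro: 1; S1 reads c0=1 → after 1×micro: 0 ⇒ (c0=1, c1=0)
[Gauss-Seidel] macro 2: S0 reads c0=1 → after 1×micro: 3; S1 reads c0=3 → after 1×micro: 0 ⇒ (c0=3, c1=0)
[Gauss-Seidel] macro 3: S0 reads c0=3 → after 1×micro: 1; S1 reads c0=1 → after 1×micro: 1 ⇒ (c0=1, c1=1)
[Gauss-Seidel] macro 4: S0 reads c0=1 → after 1×micro: 3; S1 reads c0=3 → after 1×micro: 3 ⇒ (c0=3, c1=3)
[Gauss-Seidel] macro 5: S0 reads c0=3 → after 1×micro: 1; S1 reads c0=1 → after 1×micro: 1 ⇒ (c0=1, c1=1)
[Gauss-Seidel] macro 6: S0 reads c0=1 → after 1×micro: 3; S1 reads c0=3 → after 1×micro: 3 ⇒ (c0=3, c1=3)
[Gauss-Seidel] macro 7: S0 reads c0=3 → after 1×micro: 1; S1 reads c0=1 → after 1×micro: 1 ⇒ (c0=1, c1=1)
[Gauss-Seidel] macro 8: S0 reads c0=1 → after 1×micro: 3; S1 reads c0=3 → after 1×micro: 3 ⇒ (c0=3, c1=3)

first divergence at macro-step: 1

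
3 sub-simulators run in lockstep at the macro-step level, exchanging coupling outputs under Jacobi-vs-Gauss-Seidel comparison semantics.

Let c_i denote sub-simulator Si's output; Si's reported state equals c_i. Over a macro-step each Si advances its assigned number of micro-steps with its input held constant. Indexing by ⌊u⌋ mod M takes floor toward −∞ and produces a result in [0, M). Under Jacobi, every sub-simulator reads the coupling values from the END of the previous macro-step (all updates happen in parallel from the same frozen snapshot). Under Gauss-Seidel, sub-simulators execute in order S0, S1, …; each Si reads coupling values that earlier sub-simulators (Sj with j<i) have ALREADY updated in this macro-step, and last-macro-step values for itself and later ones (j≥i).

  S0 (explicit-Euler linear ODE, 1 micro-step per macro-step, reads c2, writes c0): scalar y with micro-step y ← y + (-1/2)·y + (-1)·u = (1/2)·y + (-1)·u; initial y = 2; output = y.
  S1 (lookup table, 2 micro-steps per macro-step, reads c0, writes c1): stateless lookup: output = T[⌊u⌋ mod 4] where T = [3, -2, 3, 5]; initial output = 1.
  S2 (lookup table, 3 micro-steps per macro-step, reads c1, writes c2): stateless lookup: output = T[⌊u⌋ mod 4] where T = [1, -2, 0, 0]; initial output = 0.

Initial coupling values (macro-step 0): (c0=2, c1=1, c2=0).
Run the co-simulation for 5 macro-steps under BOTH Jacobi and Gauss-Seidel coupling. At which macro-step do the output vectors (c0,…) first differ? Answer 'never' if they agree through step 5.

first divergence at macro-step: 1

[Jacobi] macro 1: S0 reads c2=0 → after 1×micro: 1; S1 reads c0=2 → after 2×micro: 3; S2 reads c1=1 → after 3×micro: -2 ⇒ (c0=1, c1=3, c2=-2)
[Jacobi] macro 2: S0 reads c2=-2 → after 1×micro: 5/2; S1 reads c0=1 → after 2×micro: -2; S2 reads c1=3 → after 3×micro: 0 ⇒ (c0=5/2, c1=-2, c2=0)
[Jacobi] macro 3: S0 reads c2=0 → after 1×micro: 5/4; S1 reads c0=5/2 → after 2×micro: 3; S2 reads c1=-2 → after 3×micro: 0 ⇒ (c0=5/4, c1=3, c2=0)
[Jacobi] macro 4: S0 reads c2=0 → after 1×micro: 5/8; S1 reads c0=5/4 → after 2×micro: -2; S2 reads c1=3 → after 3×micro: 0 ⇒ (c0=5/8, c1=-2, c2=0)
[Jacobi] macro 5: S0 reads c2=0 → after 1×micro: 5/16; S1 reads c0=5/8 → after 2×micro: 3; S2 reads c1=-2 → after 3×micro: 0 ⇒ (c0=5/16, c1=3, c2=0)
[Gauss-Seidel] macro 1: S0 reads c2=0 → after 1×micro: 1; S1 reads c0=1 → after 2×micro: -2; S2 reads c1=-2 → after 3×micro: 0 ⇒ (c0=1, c1=-2, c2=0)
[Gauss-Seidel] macro 2: S0 reads c2=0 → after 1×micro: 1/2; S1 reads c0=1/2 → after 2×micro: 3; S2 reads c1=3 → after 3×micro: 0 ⇒ (c0=1/2, c1=3, c2=0)
[Gauss-Seidel] macro 3: S0 reads c2=0 → after 1×micro: 1/4; S1 reads c0=1/4 → after 2×micro: 3; S2 reads c1=3 → after 3×micro: 0 ⇒ (c0=1/4, c1=3, c2=0)
[Gauss-Seidel] macro 4: S0 reads c2=0 → after 1×micro: 1/8; S1 reads c0=1/8 → after 2×micro: 3; S2 reads c1=3 → after 3×micro: 0 ⇒ (c0=1/8, c1=3, c2=0)
[Gauss-Seidel] macro 5: S0 reads c2=0 → after 1×micro: 1/16; S1 reads c0=1/16 → after 2×micro: 3; S2 reads c1=3 → after 3×micro: 0 ⇒ (c0=1/16, c1=3, c2=0)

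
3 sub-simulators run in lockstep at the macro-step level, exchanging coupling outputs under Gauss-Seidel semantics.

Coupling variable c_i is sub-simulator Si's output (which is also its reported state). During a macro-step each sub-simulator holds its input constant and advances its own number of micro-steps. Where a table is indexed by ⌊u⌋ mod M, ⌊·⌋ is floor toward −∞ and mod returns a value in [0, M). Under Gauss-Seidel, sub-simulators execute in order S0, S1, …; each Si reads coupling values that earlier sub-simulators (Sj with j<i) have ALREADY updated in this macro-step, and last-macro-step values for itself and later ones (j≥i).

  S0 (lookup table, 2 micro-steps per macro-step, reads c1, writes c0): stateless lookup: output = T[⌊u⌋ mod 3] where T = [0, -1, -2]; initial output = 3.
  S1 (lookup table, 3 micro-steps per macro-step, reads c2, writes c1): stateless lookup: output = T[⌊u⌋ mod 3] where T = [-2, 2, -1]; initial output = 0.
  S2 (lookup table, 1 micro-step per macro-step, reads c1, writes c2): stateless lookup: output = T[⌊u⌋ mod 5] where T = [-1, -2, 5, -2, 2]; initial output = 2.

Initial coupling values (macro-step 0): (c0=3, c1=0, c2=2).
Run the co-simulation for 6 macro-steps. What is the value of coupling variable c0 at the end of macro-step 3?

macro 1: S0 reads c1=0 → after 2×micro: 0; S1 reads c2=2 → after 3×micro: -1; S2 reads c1=-1 → after 1×micro: 2 ⇒ (c0=0, c1=-1, c2=2)
macro 2: S0 reads c1=-1 → after 2×micro: -2; S1 reads c2=2 → after 3×micro: -1; S2 reads c1=-1 → after 1×micro: 2 ⇒ (c0=-2, c1=-1, c2=2)
macro 3: S0 reads c1=-1 → after 2×micro: -2; S1 reads c2=2 → after 3×micro: -1; S2 reads c1=-1 → after 1×micro: 2 ⇒ (c0=-2, c1=-1, c2=2)
macro 4: S0 reads c1=-1 → after 2×micro: -2; S1 reads c2=2 → after 3×micro: -1; S2 reads c1=-1 → after 1×micro: 2 ⇒ (c0=-2, c1=-1, c2=2)
macro 5: S0 reads c1=-1 → after 2×micro: -2; S1 reads c2=2 → after 3×micro: -1; S2 reads c1=-1 → after 1×micro: 2 ⇒ (c0=-2, c1=-1, c2=2)
macro 6: S0 reads c1=-1 → after 2×micro: -2; S1 reads c2=2 → after 3×micro: -1; S2 reads c1=-1 → after 1×micro: 2 ⇒ (c0=-2, c1=-1, c2=2)

c0 at macro-step 3 = -2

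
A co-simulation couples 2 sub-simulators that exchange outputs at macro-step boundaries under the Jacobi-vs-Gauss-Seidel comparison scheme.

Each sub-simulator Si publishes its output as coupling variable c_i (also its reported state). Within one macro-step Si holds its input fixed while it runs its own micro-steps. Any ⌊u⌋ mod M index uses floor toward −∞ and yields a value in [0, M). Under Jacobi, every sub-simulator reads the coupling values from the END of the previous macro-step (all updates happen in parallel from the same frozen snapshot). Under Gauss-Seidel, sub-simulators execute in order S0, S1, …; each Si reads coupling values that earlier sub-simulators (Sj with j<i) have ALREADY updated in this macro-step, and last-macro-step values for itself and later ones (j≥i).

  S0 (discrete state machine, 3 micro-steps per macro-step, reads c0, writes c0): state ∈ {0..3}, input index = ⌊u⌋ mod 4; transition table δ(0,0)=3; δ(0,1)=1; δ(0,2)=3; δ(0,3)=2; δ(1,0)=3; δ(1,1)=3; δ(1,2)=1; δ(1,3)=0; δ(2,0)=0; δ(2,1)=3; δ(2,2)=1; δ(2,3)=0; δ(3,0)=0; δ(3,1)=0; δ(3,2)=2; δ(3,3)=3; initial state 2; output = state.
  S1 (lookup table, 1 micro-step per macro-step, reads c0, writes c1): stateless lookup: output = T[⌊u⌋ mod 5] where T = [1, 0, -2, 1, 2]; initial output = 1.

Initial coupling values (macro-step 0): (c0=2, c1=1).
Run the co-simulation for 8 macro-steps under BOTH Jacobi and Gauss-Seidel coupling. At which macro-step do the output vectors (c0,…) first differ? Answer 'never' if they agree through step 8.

first divergence at macro-step: 1

[Jacobi] macro 1: S0 reads c0=2 → after 3×micro: 1; S1 reads c0=2 → after 1×micro: -2 ⇒ (c0=1, c1=-2)
[Jacobi] macro 2: S0 reads c0=1 → after 3×micro: 1; S1 reads c0=1 → after 1×micro: 0 ⇒ (c0=1, c1=0)
[Jacobi] macro 3: S0 reads c0=1 → after 3×micro: 1; S1 reads c0=1 → after 1×micro: 0 ⇒ (c0=1, c1=0)
[Jacobi] macro 4: S0 reads c0=1 → after 3×micro: 1; S1 reads c0=1 → after 1×micro: 0 ⇒ (c0=1, c1=0)
[Jacobi] macro 5: S0 reads c0=1 → after 3×micro: 1; S1 reads c0=1 → after 1×micro: 0 ⇒ (c0=1, c1=0)
[Jacobi] macro 6: S0 reads c0=1 → after 3×micro: 1; S1 reads c0=1 → after 1×micro: 0 ⇒ (c0=1, c1=0)
[Jacobi] macro 7: S0 reads c0=1 → after 3×micro: 1; S1 reads c0=1 → after 1×micro: 0 ⇒ (c0=1, c1=0)
[Jacobi] macro 8: S0 reads c0=1 → after 3×micro: 1; S1 reads c0=1 → after 1×micro: 0 ⇒ (c0=1, c1=0)
[Gauss-Seidel] macro 1: S0 reads c0=2 → after 3×micro: 1; S1 reads c0=1 → after 1×micro: 0 ⇒ (c0=1, c1=0)
[Gauss-Seidel] macro 2: S0 reads c0=1 → after 3×micro: 1; S1 reads c0=1 → after 1×micro: 0 ⇒ (c0=1, c1=0)
[Gauss-Seidel] macro 3: S0 reads c0=1 → after 3×micro: 1; S1 reads c0=1 → after 1×micro: 0 ⇒ (c0=1, c1=0)
[Gauss-Seidel] macro 4: S0 reads c0=1 → after 3×micro: 1; S1 reads c0=1 → after 1×micro: 0 ⇒ (c0=1, c1=0)
[Gauss-Seidel] macro 5: S0 reads c0=1 → after 3×micro: 1; S1 reads c0=1 → after 1×micro: 0 ⇒ (c0=1, c1=0)
[Gauss-Seidel] macro 6: S0 reads c0=1 → after 3×micro: 1; S1 reads c0=1 → after 1×micro: 0 ⇒ (c0=1, c1=0)
[Gauss-Seidel] macro 7: S0 reads c0=1 → after 3×micro: 1; S1 reads c0=1 → after 1×micro: 0 ⇒ (c0=1, c1=0)
[Gauss-Seidel] macro 8: S0 reads c0=1 → after 3×micro: 1; S1 reads c0=1 → after 1×micro: 0 ⇒ (c0=1, c1=0)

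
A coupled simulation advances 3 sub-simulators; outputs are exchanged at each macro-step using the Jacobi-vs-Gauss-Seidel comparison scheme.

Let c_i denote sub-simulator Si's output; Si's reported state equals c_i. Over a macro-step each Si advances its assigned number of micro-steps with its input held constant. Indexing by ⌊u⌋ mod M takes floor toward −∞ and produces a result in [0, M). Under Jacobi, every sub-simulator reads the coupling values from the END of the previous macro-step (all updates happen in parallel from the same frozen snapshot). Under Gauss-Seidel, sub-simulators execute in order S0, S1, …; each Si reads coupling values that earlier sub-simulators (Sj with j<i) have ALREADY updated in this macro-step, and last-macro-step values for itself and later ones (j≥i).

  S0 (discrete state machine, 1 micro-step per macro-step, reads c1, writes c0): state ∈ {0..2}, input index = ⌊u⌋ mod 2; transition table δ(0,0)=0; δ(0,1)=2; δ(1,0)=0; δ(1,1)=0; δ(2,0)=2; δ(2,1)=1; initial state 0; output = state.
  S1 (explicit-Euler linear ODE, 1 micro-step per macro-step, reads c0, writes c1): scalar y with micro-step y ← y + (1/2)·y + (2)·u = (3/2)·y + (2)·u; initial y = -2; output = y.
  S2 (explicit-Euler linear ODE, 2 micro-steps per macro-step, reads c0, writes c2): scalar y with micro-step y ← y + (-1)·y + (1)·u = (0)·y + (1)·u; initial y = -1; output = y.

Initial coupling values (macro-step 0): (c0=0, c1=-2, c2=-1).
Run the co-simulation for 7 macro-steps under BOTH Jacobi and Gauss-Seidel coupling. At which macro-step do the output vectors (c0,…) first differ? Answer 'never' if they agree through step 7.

first divergence at macro-step: 2

[Jacobi] macro 1: S0 reads c1=-2 → after 1×micro: 0; S1 reads c0=0 → after 1×micro: -3; S2 reads c0=0 → after 2×micro: 0 ⇒ (c0=0, c1=-3, c2=0)
[Jacobi] macro 2: S0 reads c1=-3 → after 1×micro: 2; S1 reads c0=0 → after 1×micro: -9/2; S2 reads c0=0 → after 2×micro: 0 ⇒ (c0=2, c1=-9/2, c2=0)
[Jacobi] macro 3: S0 reads c1=-9/2 → after 1×micro: 1; S1 reads c0=2 → after 1×micro: -11/4; S2 reads c0=2 → after 2×micro: 2 ⇒ (c0=1, c1=-11/4, c2=2)
[Jacobi] macro 4: S0 reads c1=-11/4 → after 1×micro: 0; S1 reads c0=1 → after 1×micro: -17/8; S2 reads c0=1 → after 2×micro: 1 ⇒ (c0=0, c1=-17/8, c2=1)
[Jacobi] macro 5: S0 reads c1=-17/8 → after 1×micro: 2; S1 reads c0=0 → after 1×micro: -51/16; S2 reads c0=0 → after 2×micro: 0 ⇒ (c0=2, c1=-51/16, c2=0)
[Jacobi] macro 6: S0 reads c1=-51/16 → after 1×micro: 2; S1 reads c0=2 → after 1×micro: -25/32; S2 reads c0=2 → after 2×micro: 2 ⇒ (c0=2, c1=-25/32, c2=2)
[Jacobi] macro 7: S0 reads c1=-25/32 → after 1×micro: 1; S1 reads c0=2 → after 1×micro: 181/64; S2 reads c0=2 → after 2×micro: 2 ⇒ (c0=1, c1=181/64, c2=2)
[Gauss-Seidel] macro 1: S0 reads c1=-2 → after 1×micro: 0; S1 reads c0=0 → after 1×micro: -3; S2 reads c0=0 → after 2×micro: 0 ⇒ (c0=0, c1=-3, c2=0)
[Gauss-Seidel] macro 2: S0 reads c1=-3 → after 1×micro: 2; S1 reads c0=2 → after 1×micro: -1/2; S2 reads c0=2 → after 2×micro: 2 ⇒ (c0=2, c1=-1/2, c2=2)
[Gauss-Seidel] macro 3: S0 reads c1=-1/2 → after 1×micro: 1; S1 reads c0=1 → after 1×micro: 5/4; S2 reads c0=1 → after 2×micro: 1 ⇒ (c0=1, c1=5/4, c2=1)
[Gauss-Seidel] macro 4: S0 reads c1=5/4 → after 1×micro: 0; S1 reads c0=0 → after 1×micro: 15/8; S2 reads c0=0 → after 2×micro: 0 ⇒ (c0=0, c1=15/8, c2=0)
[Gauss-Seidel] macro 5: S0 reads c1=15/8 → after 1×micro: 2; S1 reads c0=2 → after 1×micro: 109/16; S2 reads c0=2 → after 2×micro: 2 ⇒ (c0=2, c1=109/16, c2=2)
[Gauss-Seidel] macro 6: S0 reads c1=109/16 → after 1×micro: 2; S1 reads c0=2 → after 1×micro: 455/32; S2 reads c0=2 → after 2×micro: 2 ⇒ (c0=2, c1=455/32, c2=2)
[Gauss-Seidel] macro 7: S0 reads c1=455/32 → after 1×micro: 2; S1 reads c0=2 → after 1×micro: 1621/64; S2 reads c0=2 → after 2×micro: 2 ⇒ (c0=2, c1=1621/64, c2=2)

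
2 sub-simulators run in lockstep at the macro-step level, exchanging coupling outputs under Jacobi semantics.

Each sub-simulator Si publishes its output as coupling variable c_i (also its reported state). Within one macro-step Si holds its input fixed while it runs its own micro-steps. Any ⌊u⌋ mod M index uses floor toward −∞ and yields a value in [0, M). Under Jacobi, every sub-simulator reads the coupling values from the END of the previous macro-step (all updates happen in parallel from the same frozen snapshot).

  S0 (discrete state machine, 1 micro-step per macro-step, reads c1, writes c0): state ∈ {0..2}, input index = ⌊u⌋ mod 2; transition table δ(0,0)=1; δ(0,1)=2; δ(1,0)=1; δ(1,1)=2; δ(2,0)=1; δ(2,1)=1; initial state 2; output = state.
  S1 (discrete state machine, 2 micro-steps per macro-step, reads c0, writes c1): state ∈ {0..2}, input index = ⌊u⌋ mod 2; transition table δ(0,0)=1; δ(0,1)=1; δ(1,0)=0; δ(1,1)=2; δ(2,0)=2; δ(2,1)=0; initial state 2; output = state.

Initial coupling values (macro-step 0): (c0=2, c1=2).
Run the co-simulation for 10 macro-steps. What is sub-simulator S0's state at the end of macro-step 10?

macro 1: S0 reads c1=2 → after 1×micro: 1; S1 reads c0=2 → after 2×micro: 2 ⇒ (c0=1, c1=2)
macro 2: S0 reads c1=2 → after 1×micro: 1; S1 reads c0=1 → after 2×micro: 1 ⇒ (c0=1, c1=1)
macro 3: S0 reads c1=1 → after 1×micro: 2; S1 reads c0=1 → after 2×micro: 0 ⇒ (c0=2, c1=0)
macro 4: S0 reads c1=0 → after 1×micro: 1; S1 reads c0=2 → after 2×micro: 0 ⇒ (c0=1, c1=0)
macro 5: S0 reads c1=0 → after 1×micro: 1; S1 reads c0=1 → after 2×micro: 2 ⇒ (c0=1, c1=2)
macro 6: S0 reads c1=2 → after 1×micro: 1; S1 reads c0=1 → after 2×micro: 1 ⇒ (c0=1, c1=1)
macro 7: S0 reads c1=1 → after 1×micro: 2; S1 reads c0=1 → after 2×micro: 0 ⇒ (c0=2, c1=0)
macro 8: S0 reads c1=0 → after 1×micro: 1; S1 reads c0=2 → after 2×micro: 0 ⇒ (c0=1, c1=0)
macro 9: S0 reads c1=0 → after 1×micro: 1; S1 reads c0=1 → after 2×micro: 2 ⇒ (c0=1, c1=2)
macro 10: S0 reads c1=2 → after 1×micro: 1; S1 reads c0=1 → after 2×micro: 1 ⇒ (c0=1, c1=1)

S0 state at macro-step 10 = 1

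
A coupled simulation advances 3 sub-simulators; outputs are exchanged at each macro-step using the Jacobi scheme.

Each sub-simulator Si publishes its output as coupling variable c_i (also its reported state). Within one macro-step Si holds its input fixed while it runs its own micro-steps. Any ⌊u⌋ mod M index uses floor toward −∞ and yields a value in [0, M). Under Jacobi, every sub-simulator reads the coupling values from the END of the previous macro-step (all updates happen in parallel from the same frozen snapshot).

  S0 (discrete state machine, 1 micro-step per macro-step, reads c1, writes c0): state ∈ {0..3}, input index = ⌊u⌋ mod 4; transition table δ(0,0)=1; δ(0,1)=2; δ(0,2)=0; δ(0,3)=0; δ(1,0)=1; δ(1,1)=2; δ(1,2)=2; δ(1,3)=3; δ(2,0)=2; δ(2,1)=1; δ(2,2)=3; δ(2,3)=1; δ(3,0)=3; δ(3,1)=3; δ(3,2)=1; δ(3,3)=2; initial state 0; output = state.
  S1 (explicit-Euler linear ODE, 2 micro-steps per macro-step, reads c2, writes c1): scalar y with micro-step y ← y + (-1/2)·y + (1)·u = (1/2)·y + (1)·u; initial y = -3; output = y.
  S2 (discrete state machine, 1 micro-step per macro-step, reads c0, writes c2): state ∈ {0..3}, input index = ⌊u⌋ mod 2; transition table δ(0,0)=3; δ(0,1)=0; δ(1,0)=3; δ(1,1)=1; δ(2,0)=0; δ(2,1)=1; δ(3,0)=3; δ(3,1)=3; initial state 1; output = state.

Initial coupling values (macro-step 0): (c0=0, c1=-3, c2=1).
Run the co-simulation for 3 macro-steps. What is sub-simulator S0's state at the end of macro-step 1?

S0 state at macro-step 1 = 2

macro 1: S0 reads c1=-3 → after 1×micro: 2; S1 reads c2=1 → after 2×micro: 3/4; S2 reads c0=0 → after 1×micro: 3 ⇒ (c0=2, c1=3/4, c2=3)
macro 2: S0 reads c1=3/4 → after 1×micro: 2; S1 reads c2=3 → after 2×micro: 75/16; S2 reads c0=2 → after 1×micro: 3 ⇒ (c0=2, c1=75/16, c2=3)
macro 3: S0 reads c1=75/16 → after 1×micro: 2; S1 reads c2=3 → after 2×micro: 363/64; S2 reads c0=2 → after 1×micro: 3 ⇒ (c0=2, c1=363/64, c2=3)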